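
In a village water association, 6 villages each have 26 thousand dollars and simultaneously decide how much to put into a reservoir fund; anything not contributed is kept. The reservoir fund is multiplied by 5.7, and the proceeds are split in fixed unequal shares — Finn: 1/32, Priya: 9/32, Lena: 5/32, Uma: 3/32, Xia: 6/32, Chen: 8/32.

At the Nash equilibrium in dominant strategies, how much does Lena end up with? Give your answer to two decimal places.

95.47 thousand dollars

A player with share s gets back 5.7·s per unit contributed, so full contribution is dominant for anyone with s > 1/5.7 = 0.1754 and zero contribution is dominant for anyone below.
Priya, Xia and Chen clear that bar, contributing 26 each; the remaining 3 contribute 0. Total contributed: 78.
Lena keeps 26 and receives 5.7 × 78 × 5/32 = 69.47 from the reservoir fund, for a payoff of 95.47.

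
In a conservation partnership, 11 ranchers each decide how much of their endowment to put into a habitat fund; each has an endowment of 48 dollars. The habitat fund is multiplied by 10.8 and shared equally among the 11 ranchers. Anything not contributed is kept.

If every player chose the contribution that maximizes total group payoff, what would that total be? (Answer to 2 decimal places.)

5702.40 dollars

Each contributed unit returns 10.800 to the group as a whole (0.9818 to each of 11 players), which exceeds 1, so the social optimum is full contribution: group total = 10.800 × 528 = 5702.40.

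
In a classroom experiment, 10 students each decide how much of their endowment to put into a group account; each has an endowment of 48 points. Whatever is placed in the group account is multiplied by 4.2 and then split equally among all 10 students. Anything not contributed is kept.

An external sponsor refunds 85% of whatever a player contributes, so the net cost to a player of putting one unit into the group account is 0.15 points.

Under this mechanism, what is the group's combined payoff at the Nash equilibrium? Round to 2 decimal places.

The effective private return per unit is now (4.2/10) / 0.15 = 2.8000 > 1, so every player's dominant strategy flips to full contribution.
So the Nash equilibrium is full contribution by all 10; the group earns 10 × (48 × 0.85 + 4.2 × 48) = 2424.00.

2424.00 points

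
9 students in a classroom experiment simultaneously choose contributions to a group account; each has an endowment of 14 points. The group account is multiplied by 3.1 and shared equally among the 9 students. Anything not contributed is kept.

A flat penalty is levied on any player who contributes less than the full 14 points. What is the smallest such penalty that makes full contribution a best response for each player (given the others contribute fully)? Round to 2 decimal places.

Given the others contribute fully, the best deviation is to contribute 0 (any partial contribution still incurs the fine and gives up units whose private return 0.3444 is below 1).
Deviating from 14 to 0 saves 14 points but forfeits the deviator's share of the drop in the group account: 3.1/9 × 14 = 4.82.
So the deviation gain is 14 − 4.82 = 9.18, and the fine must be at least 9.18 points to wipe it out.

9.18 points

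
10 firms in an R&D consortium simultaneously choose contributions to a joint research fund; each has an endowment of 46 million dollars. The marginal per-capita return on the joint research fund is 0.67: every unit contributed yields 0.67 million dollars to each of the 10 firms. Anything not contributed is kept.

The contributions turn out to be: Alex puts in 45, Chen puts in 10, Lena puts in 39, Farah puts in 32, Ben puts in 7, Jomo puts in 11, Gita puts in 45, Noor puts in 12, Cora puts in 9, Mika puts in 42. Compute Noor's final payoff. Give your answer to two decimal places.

Total contributed: 45 + 10 + 39 + 32 + 7 + 11 + 45 + 12 + 9 + 42 = 252.
Each receives 0.67 × 252 = 168.84 from the joint research fund.
Noor keeps 46 − 12 = 34, so Noor's payoff is 34 + 168.84 = 202.84.

202.84 million dollars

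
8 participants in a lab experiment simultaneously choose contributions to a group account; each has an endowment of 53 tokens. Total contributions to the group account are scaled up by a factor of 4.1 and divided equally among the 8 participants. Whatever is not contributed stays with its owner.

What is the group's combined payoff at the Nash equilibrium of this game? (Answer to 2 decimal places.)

Each contributed unit returns 4.1/8 = 0.5125 to its contributor — below 1 — so contributing 0 is dominant for every player. At the Nash equilibrium everyone keeps their 53, and the group total is 8 × 53 = 424.

424.00 tokens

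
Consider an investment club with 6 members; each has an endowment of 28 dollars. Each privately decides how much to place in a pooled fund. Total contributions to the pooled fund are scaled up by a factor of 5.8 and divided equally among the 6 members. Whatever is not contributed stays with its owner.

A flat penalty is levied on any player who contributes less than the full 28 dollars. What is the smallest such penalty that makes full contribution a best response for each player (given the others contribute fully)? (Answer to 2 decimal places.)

0.93 dollars

Given the others contribute fully, the best deviation is to contribute 0 (any partial contribution still incurs the fine and gives up units whose private return 0.9667 is below 1).
Deviating from 28 to 0 saves 28 dollars but forfeits the deviator's share of the drop in the pooled fund: 5.8/6 × 28 = 27.07.
So the deviation gain is 28 − 27.07 = 0.93, and the fine must be at least 0.93 dollars to wipe it out.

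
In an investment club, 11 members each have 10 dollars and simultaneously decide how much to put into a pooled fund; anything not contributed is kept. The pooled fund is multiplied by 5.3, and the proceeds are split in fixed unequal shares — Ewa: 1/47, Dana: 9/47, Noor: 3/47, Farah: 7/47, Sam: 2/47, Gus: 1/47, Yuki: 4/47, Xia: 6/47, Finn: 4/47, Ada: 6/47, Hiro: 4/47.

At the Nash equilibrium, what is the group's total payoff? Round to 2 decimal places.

153.00 dollars

For player j, contributing a unit is worthwhile iff 5.3 × (j's share) ≥ 1, i.e. iff j's share is at least 0.1887.
Only Dana (9/47) clears that bar, contributing 10; the remaining 10 contribute 0. Total contributed: 10.
The pooled fund pays out 5.3 × 10 = 53.00 in total (split across the unequal shares, but the aggregate is all that matters for the group sum).
The 10 free-riders keep 10 each, adding 100. Group total = 100 + 53.00 = 153.00.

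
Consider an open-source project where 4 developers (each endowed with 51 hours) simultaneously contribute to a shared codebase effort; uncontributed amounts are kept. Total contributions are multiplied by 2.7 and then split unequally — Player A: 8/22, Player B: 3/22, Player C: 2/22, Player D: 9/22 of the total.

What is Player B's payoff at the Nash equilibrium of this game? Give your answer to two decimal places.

69.78 hours

Each unit j contributes comes back to j as 2.7 × (j's share), so j prefers to contribute only if that share exceeds 1/2.7 = 0.3704; otherwise keeping the unit dominates.
The only share above 0.3704 is Player D's 9/22, contributing 51; the remaining 3 contribute 0. Total contributed: 51.
Player B keeps 51 and receives 2.7 × 51 × 3/22 = 18.78 from the shared codebase effort, for a payoff of 69.78.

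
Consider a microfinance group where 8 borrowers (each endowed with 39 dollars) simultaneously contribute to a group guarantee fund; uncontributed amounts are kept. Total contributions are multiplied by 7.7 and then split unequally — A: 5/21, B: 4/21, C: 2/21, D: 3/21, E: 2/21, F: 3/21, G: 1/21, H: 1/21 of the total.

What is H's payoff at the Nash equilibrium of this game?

Player j's private return per contributed unit is 7.7 × (j's share). Contributing is weakly dominant for j when that share is at least 1/7.7 = 0.1299, and contributing 0 is dominant otherwise.
The shares above 0.1299 belong to A, B, D and F, contributing 39 each; the remaining 4 contribute 0. Total contributed: 156.
H keeps 39 and receives 7.7 × 156 × 1/21 = 57.20 from the group guarantee fund, for a payoff of 96.20.

96.20 dollars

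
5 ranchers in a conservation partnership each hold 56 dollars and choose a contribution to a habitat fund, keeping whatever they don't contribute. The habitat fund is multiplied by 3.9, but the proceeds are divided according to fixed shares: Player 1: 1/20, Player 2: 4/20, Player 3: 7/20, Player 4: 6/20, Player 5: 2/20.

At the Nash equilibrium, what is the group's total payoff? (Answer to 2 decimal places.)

604.80 dollars

A player with share s gets back 3.9·s per unit contributed, so full contribution is dominant for anyone with s > 1/3.9 = 0.2564 and zero contribution is dominant for anyone below.
The shares above 0.2564 belong to Player 3 and Player 4, contributing 56 each; the remaining 3 contribute 0. Total contributed: 112.
The habitat fund pays out 3.9 × 112 = 436.80 in total (split across the unequal shares, but the aggregate is all that matters for the group sum).
The 3 free-riders keep 56 each, adding 168. Group total = 168 + 436.80 = 604.80.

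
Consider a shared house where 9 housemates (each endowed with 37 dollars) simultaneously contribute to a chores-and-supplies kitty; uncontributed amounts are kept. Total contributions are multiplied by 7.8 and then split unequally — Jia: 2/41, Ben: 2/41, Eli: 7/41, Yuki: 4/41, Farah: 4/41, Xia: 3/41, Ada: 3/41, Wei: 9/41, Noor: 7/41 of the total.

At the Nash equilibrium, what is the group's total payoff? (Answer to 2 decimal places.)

For player j, contributing a unit is worthwhile iff 7.8 × (j's share) ≥ 1, i.e. iff j's share is at least 0.1282.
Eli, Wei and Noor clear that bar, contributing 37 each; the remaining 6 contribute 0. Total contributed: 111.
The chores-and-supplies kitty pays out 7.8 × 111 = 865.80 in total (split across the unequal shares, but the aggregate is all that matters for the group sum).
The 6 free-riders keep 37 each, adding 222. Group total = 222 + 865.80 = 1087.80.

1087.80 dollars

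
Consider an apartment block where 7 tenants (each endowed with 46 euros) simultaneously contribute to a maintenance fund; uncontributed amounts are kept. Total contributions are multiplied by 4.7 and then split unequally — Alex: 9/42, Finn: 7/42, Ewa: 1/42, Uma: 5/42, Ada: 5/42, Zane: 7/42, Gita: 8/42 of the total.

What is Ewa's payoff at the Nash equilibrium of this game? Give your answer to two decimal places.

51.15 euros

For player j, contributing a unit is worthwhile iff 4.7 × (j's share) ≥ 1, i.e. iff j's share is at least 0.2128.
Alex alone (share 9/42) is above the threshold, contributing 46; the remaining 6 contribute 0. Total contributed: 46.
Ewa keeps 46 and receives 4.7 × 46 × 1/42 = 5.15 from the maintenance fund, for a payoff of 51.15.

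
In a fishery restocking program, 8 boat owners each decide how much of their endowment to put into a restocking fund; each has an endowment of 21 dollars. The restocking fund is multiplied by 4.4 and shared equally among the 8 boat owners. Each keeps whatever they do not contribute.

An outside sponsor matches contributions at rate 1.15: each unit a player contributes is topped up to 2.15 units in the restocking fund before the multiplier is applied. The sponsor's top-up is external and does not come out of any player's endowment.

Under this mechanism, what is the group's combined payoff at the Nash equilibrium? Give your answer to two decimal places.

1589.28 dollars

Under the mechanism each unit contributed yields 4.4 × 2.15 / 8 = 1.1825 back to its contributor per unit of net cost, which exceeds 1, making full contribution the dominant choice for everyone.
So the Nash equilibrium is full contribution by all 8; the group earns 4.4 × 2.15 × 168 = 1589.28.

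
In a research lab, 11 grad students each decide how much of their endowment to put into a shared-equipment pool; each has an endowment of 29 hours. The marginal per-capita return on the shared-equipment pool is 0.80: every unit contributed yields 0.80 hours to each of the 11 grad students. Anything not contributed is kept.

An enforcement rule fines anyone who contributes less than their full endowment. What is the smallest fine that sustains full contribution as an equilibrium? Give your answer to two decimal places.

Given the others contribute fully, the best deviation is to contribute 0 (any partial contribution still incurs the fine and gives up units whose private return 0.80 is below 1).
Deviating from 29 to 0 saves 29 hours but forfeits the deviator's share of the drop in the shared-equipment pool: 0.80 × 29 = 23.20.
So the deviation gain is 29 − 23.20 = 5.80, and the fine must be at least 5.80 hours to wipe it out.

5.80 hours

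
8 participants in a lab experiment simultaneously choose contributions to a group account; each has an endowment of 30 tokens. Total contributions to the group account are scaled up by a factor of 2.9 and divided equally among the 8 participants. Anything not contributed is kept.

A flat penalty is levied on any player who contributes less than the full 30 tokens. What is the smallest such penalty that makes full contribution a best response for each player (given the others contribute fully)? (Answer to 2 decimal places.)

Given the others contribute fully, the best deviation is to contribute 0 (any partial contribution still incurs the fine and gives up units whose private return 0.3625 is below 1).
Deviating from 30 to 0 saves 30 tokens but forfeits the deviator's share of the drop in the group account: 2.9/8 × 30 = 10.87.
So the deviation gain is 30 − 10.87 = 19.13, and the fine must be at least 19.13 tokens to wipe it out.

19.13 tokens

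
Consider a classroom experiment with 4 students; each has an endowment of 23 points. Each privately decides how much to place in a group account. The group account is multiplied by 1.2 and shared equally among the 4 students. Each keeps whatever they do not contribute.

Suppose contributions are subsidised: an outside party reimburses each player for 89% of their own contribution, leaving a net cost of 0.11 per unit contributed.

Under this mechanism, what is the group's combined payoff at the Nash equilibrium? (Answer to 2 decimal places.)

The effective private return per unit is now (1.2/4) / 0.11 = 2.7273 > 1, so every player's dominant strategy flips to full contribution.
So the Nash equilibrium is full contribution by all 4; the group earns 4 × (23 × 0.89 + 1.2 × 23) = 192.28.

192.28 points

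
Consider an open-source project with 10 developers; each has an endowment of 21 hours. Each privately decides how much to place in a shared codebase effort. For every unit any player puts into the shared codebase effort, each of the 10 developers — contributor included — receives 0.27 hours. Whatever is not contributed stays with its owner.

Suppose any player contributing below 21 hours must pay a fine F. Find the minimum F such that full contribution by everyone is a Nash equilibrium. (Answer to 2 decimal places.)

15.33 hours

Given the others contribute fully, the best deviation is to contribute 0 (any partial contribution still incurs the fine and gives up units whose private return 0.27 is below 1).
Deviating from 21 to 0 saves 21 hours but forfeits the deviator's share of the drop in the shared codebase effort: 0.27 × 21 = 5.67.
So the deviation gain is 21 − 5.67 = 15.33, and the fine must be at least 15.33 hours to wipe it out.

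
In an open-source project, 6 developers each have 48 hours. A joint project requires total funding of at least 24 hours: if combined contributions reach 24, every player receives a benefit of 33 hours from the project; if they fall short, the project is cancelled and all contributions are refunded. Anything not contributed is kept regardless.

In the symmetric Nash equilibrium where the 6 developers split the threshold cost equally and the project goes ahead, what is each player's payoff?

Equal share of the threshold: 24/6 = 4.
At this profile no one gains by cutting their contribution: any cut drops the total below 24, the project is cancelled, contributions are refunded, and the deviator ends with 48, which is less than 48 − 4 + 33 = 77. Contributing more than 4 just wastes the excess. So contributing exactly 4 is a best response.
Each player's payoff: 48 − 4 + 33 = 77.

77 hours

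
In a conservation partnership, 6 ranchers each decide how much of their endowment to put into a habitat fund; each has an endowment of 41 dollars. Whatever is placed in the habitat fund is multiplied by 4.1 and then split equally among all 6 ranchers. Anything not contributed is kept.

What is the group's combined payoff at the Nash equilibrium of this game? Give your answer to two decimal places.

246.00 dollars

Each contributed unit returns 4.1/6 = 0.6833 to its contributor — below 1 — so contributing 0 is dominant for every player. At the Nash equilibrium everyone keeps their 41, and the group total is 6 × 41 = 246.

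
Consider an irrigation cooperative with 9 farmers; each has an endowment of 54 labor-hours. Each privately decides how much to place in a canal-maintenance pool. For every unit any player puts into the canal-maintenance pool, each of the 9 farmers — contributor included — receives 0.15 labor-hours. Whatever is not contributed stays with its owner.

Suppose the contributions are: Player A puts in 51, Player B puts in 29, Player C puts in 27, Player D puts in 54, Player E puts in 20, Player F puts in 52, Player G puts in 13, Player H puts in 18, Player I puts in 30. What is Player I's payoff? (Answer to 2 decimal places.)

68.10 labor-hours

Total contributed: 51 + 29 + 27 + 54 + 20 + 52 + 13 + 18 + 30 = 294.
Each receives 0.15 × 294 = 44.10 from the canal-maintenance pool.
Player I keeps 54 − 30 = 24, so Player I's payoff is 24 + 44.10 = 68.10.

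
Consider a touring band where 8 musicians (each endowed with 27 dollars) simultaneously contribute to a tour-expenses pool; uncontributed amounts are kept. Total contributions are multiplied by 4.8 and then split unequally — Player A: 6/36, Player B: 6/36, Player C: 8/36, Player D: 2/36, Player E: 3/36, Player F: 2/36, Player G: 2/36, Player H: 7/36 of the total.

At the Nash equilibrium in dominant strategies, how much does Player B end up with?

48.60 dollars

Each unit j contributes comes back to j as 4.8 × (j's share), so j prefers to contribute only if that share exceeds 1/4.8 = 0.2083; otherwise keeping the unit dominates.
Player C alone (share 8/36) is above the threshold, contributing 27; the remaining 7 contribute 0. Total contributed: 27.
Player B keeps 27 and receives 4.8 × 27 × 6/36 = 21.60 from the tour-expenses pool, for a payoff of 48.60.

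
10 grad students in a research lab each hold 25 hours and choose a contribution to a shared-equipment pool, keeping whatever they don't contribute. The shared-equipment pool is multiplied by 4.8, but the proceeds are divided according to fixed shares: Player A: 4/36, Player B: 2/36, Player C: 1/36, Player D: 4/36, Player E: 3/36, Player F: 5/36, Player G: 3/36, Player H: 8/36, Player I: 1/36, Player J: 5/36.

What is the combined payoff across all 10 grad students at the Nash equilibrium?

Player j's private return per contributed unit is 4.8 × (j's share). Contributing is weakly dominant for j when that share is at least 1/4.8 = 0.2083, and contributing 0 is dominant otherwise.
The only share above 0.2083 is Player H's 8/36, contributing 25; the remaining 9 contribute 0. Total contributed: 25.
The shared-equipment pool pays out 4.8 × 25 = 120.00 in total (split across the unequal shares, but the aggregate is all that matters for the group sum).
The 9 free-riders keep 25 each, adding 225. Group total = 225 + 120.00 = 345.00.

345.00 hours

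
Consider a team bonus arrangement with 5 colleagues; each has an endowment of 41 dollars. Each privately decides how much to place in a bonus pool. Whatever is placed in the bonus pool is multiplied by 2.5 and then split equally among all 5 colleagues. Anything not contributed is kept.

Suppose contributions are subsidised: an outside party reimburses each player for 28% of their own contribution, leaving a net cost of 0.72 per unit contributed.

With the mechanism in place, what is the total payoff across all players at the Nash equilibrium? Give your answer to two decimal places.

205.00 dollars

Even with the mechanism, each unit contributed returns only (2.5/5) / 0.72 = 0.6944 per unit of net cost, so contributing nothing is still dominant.
At the Nash equilibrium no one contributes; group total payoff = 5 × 41 = 205.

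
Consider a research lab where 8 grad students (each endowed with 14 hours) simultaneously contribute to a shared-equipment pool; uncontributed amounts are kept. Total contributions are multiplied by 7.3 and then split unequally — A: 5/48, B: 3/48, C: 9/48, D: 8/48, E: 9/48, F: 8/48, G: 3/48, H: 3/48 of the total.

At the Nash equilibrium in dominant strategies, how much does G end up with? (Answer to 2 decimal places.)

Each unit j contributes comes back to j as 7.3 × (j's share), so j prefers to contribute only if that share exceeds 1/7.3 = 0.1370; otherwise keeping the unit dominates.
C, D, E and F are above the threshold, contributing 14 each; the remaining 4 contribute 0. Total contributed: 56.
G keeps 14 and receives 7.3 × 56 × 3/48 = 25.55 from the shared-equipment pool, for a payoff of 39.55.

39.55 hours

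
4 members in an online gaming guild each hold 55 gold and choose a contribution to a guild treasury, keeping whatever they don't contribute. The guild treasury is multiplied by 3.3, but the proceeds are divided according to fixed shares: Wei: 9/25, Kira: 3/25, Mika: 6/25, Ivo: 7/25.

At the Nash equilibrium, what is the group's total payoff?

346.50 gold

Player j's private return per contributed unit is 3.3 × (j's share). Contributing is weakly dominant for j when that share is at least 1/3.3 = 0.3030, and contributing 0 is dominant otherwise.
Only Wei (9/25) clears that bar, contributing 55; the remaining 3 contribute 0. Total contributed: 55.
The guild treasury pays out 3.3 × 55 = 181.50 in total (split across the unequal shares, but the aggregate is all that matters for the group sum).
The 3 free-riders keep 55 each, adding 165. Group total = 165 + 181.50 = 346.50.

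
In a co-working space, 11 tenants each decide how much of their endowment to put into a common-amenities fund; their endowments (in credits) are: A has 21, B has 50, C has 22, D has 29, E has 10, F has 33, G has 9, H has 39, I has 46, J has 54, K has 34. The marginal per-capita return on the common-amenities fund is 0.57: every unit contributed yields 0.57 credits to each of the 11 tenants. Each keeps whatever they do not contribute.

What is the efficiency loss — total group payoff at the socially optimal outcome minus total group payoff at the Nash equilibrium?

The private return per contributed unit is 0.57 < 1 for everyone, so the Nash equilibrium is zero contribution and the group total is Σ E_j = 21 + 50 + 22 + 29 + 10 + 33 + 9 + 39 + 46 + 54 + 34 = 347.
Each contributed unit returns 6.270 to the group, so the social optimum is full contribution by everyone: group total = 6.270 × 347 = 2175.69.
Efficiency loss = (6.270 − 1) × 347 = 1828.69.

1828.69 credits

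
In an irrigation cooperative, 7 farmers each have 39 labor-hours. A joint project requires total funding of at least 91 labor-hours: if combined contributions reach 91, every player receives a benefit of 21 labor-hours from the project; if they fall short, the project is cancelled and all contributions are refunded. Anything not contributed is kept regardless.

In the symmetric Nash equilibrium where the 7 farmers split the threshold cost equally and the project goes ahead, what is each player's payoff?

Equal share of the threshold: 91/7 = 13.
At this profile no one gains by cutting their contribution: any cut drops the total below 91, the project is cancelled, contributions are refunded, and the deviator ends with 39, which is less than 39 − 13 + 21 = 47. Contributing more than 13 just wastes the excess. So contributing exactly 13 is a best response.
Each player's payoff: 39 − 13 + 21 = 47.

47 labor-hours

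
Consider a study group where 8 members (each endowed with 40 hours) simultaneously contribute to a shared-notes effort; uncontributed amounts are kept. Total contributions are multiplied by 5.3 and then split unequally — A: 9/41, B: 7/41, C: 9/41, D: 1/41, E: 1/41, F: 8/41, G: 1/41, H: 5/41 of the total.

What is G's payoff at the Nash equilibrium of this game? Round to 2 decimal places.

55.51 hours

A player with share s gets back 5.3·s per unit contributed, so full contribution is dominant for anyone with s > 1/5.3 = 0.1887 and zero contribution is dominant for anyone below.
The shares above 0.1887 belong to A, C and F, contributing 40 each; the remaining 5 contribute 0. Total contributed: 120.
G keeps 40 and receives 5.3 × 120 × 1/41 = 15.51 from the shared-notes effort, for a payoff of 55.51.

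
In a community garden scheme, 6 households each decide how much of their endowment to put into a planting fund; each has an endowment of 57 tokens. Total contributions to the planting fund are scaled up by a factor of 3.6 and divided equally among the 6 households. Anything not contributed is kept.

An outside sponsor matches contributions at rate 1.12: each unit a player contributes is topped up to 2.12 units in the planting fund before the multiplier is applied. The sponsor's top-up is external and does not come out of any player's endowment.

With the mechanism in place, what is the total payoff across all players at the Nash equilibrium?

2610.14 tokens

With the mechanism, a contributed unit returns 3.6 × 2.12 / 6 = 1.2720 per unit of net cost to the contributor — now above 1 — so contributing fully is weakly dominant for every player.
At the Nash equilibrium everyone contributes 57. Group total payoff = 3.6 × 2.12 × 342 = 2610.14.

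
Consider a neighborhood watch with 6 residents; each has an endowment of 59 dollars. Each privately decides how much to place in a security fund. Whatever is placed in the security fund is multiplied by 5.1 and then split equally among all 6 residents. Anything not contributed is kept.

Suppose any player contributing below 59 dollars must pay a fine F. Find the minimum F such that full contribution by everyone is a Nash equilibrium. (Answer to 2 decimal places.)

8.85 dollars

Given the others contribute fully, the best deviation is to contribute 0 (any partial contribution still incurs the fine and gives up units whose private return 0.8500 is below 1).
Deviating from 59 to 0 saves 59 dollars but forfeits the deviator's share of the drop in the security fund: 5.1/6 × 59 = 50.15.
So the deviation gain is 59 − 50.15 = 8.85, and the fine must be at least 8.85 dollars to wipe it out.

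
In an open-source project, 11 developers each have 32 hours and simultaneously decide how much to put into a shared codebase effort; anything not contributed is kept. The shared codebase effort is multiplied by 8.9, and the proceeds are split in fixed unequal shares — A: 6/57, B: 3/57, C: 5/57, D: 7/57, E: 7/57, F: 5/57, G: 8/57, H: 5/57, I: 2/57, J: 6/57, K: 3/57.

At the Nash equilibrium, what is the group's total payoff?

1110.40 hours

A player with share s gets back 8.9·s per unit contributed, so full contribution is dominant for anyone with s > 1/8.9 = 0.1124 and zero contribution is dominant for anyone below.
D, E and G are above the threshold, contributing 32 each; the remaining 8 contribute 0. Total contributed: 96.
The shared codebase effort pays out 8.9 × 96 = 854.40 in total (split across the unequal shares, but the aggregate is all that matters for the group sum).
The 8 free-riders keep 32 each, adding 256. Group total = 256 + 854.40 = 1110.40.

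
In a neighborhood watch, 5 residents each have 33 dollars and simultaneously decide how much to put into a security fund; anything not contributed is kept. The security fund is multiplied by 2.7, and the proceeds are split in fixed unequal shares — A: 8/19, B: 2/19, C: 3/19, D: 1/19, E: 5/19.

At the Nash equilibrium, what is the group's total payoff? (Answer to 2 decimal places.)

A player with share s gets back 2.7·s per unit contributed, so full contribution is dominant for anyone with s > 1/2.7 = 0.3704 and zero contribution is dominant for anyone below.
Only A (8/19) clears that bar, contributing 33; the remaining 4 contribute 0. Total contributed: 33.
The security fund pays out 2.7 × 33 = 89.10 in total (split across the unequal shares, but the aggregate is all that matters for the group sum).
The 4 free-riders keep 33 each, adding 132. Group total = 132 + 89.10 = 221.10.

221.10 dollars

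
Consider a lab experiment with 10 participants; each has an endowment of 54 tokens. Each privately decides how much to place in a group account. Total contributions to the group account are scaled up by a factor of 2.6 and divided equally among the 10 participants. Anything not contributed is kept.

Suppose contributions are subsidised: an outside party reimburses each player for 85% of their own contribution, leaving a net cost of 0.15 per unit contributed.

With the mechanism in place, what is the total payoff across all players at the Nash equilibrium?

The effective private return per unit is now (2.6/10) / 0.15 = 1.7333 > 1, so every player's dominant strategy flips to full contribution.
So the Nash equilibrium is full contribution by all 10; the group earns 10 × (54 × 0.85 + 2.6 × 54) = 1863.00.

1863.00 tokens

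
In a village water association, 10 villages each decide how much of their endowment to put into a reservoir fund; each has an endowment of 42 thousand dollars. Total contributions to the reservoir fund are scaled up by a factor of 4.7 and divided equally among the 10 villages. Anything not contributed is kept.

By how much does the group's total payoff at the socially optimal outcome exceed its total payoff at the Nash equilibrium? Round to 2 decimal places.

1554.00 thousand dollars

Each contributed unit returns 4.7/10 = 0.4700 to its contributor — below 1 — so contributing 0 is dominant for every player. At the Nash equilibrium everyone keeps their 42, and the group total is 10 × 42 = 420.
Each contributed unit returns 4.700 to the group as a whole (0.4700 to each of 10 players), which exceeds 1, so the social optimum is full contribution: group total = 4.700 × 420 = 1974.00.
Efficiency loss = 1974.00 − 420 = 1554.00.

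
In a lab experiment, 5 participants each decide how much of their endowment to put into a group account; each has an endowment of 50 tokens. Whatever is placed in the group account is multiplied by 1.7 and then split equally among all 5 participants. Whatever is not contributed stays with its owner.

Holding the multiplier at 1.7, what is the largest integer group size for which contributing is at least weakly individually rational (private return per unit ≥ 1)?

1

Private return per unit is 1.7/(group size), which is ≥ 1 whenever the group size is ≤ 1.7.
The largest such integer is 1.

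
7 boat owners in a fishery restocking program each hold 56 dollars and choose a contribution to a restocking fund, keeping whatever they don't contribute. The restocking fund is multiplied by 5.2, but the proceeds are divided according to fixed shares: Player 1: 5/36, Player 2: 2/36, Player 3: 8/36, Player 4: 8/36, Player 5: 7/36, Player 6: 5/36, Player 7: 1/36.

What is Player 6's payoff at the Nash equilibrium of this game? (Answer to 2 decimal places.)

Player j's private return per contributed unit is 5.2 × (j's share). Contributing is weakly dominant for j when that share is at least 1/5.2 = 0.1923, and contributing 0 is dominant otherwise.
Player 3, Player 4 and Player 5 clear that bar, contributing 56 each; the remaining 4 contribute 0. Total contributed: 168.
Player 6 keeps 56 and receives 5.2 × 168 × 5/36 = 121.33 from the restocking fund, for a payoff of 177.33.

177.33 dollars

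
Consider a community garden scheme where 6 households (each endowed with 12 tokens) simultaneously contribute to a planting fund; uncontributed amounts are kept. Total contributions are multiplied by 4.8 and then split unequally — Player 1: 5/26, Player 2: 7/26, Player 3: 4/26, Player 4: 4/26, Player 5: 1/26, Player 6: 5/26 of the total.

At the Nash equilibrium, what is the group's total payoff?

117.60 tokens

For player j, contributing a unit is worthwhile iff 4.8 × (j's share) ≥ 1, i.e. iff j's share is at least 0.2083.
Only Player 2 (7/26) clears that bar, contributing 12; the remaining 5 contribute 0. Total contributed: 12.
The planting fund pays out 4.8 × 12 = 57.60 in total (split across the unequal shares, but the aggregate is all that matters for the group sum).
The 5 free-riders keep 12 each, adding 60. Group total = 60 + 57.60 = 117.60.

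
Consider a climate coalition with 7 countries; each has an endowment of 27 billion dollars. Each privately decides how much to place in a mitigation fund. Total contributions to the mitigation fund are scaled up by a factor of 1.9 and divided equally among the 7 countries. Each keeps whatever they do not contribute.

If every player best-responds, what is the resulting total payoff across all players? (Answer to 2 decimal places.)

189.00 billion dollars

Each contributed unit returns 1.9/7 = 0.2714 to its contributor — below 1 — so contributing 0 is dominant for every player. At the Nash equilibrium everyone keeps their 27, and the group total is 7 × 27 = 189.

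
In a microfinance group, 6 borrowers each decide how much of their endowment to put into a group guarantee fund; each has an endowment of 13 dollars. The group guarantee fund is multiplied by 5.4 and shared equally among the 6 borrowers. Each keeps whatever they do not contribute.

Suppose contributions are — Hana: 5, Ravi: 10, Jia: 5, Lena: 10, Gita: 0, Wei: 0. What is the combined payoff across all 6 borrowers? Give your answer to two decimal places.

Total contributed: 5 + 10 + 5 + 10 + 0 + 0 = 30; total kept: 6 × 13 − 30 = 48.
The group guarantee fund pays out 5.4 × 30 = 162.00 in aggregate.
Group total = 48 + 162.00 = 210.00.

210.00 dollars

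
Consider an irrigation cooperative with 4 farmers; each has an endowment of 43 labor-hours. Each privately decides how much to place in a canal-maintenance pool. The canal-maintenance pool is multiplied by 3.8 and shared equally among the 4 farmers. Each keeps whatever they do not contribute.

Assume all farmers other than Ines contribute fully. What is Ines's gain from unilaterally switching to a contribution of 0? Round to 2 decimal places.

2.15 labor-hours

Switching from a contribution of 43 to 0 lets Ines keep an extra 43 labor-hours, but lowers the canal-maintenance pool by 43, which costs Ines their own share of that drop: 3.8/4 × 43 = 40.85.
Net gain = 43 − 40.85 = 2.15. The private return per contributed unit (0.9500) is below 1, so free-riding is indeed the best response regardless of what the others do.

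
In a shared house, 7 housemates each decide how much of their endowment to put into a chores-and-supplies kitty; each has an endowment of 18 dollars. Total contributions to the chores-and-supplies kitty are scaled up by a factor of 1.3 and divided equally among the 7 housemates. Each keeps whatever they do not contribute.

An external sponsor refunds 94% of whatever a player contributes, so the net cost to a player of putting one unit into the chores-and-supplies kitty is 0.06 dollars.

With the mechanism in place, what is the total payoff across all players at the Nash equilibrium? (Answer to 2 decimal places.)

With the mechanism, a contributed unit returns (1.3/7) / 0.06 = 3.0952 per unit of net cost to the contributor — now above 1 — so contributing fully is weakly dominant for every player.
So the Nash equilibrium is full contribution by all 7; the group earns 7 × (18 × 0.94 + 1.3 × 18) = 282.24.

282.24 dollars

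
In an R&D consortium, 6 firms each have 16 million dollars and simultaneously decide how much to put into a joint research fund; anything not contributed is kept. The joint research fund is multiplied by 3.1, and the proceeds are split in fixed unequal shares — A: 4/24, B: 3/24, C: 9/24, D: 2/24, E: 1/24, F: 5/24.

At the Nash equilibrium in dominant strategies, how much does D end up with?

20.13 million dollars

For player j, contributing a unit is worthwhile iff 3.1 × (j's share) ≥ 1, i.e. iff j's share is at least 0.3226.
C alone (share 9/24) is above the threshold, contributing 16; the remaining 5 contribute 0. Total contributed: 16.
D keeps 16 and receives 3.1 × 16 × 2/24 = 4.13 from the joint research fund, for a payoff of 20.13.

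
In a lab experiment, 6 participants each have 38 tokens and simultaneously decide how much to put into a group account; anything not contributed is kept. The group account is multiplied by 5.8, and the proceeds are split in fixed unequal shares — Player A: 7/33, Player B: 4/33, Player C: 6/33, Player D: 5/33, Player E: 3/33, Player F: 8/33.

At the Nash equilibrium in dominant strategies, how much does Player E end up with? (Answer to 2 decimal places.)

98.11 tokens

A player with share s gets back 5.8·s per unit contributed, so full contribution is dominant for anyone with s > 1/5.8 = 0.1724 and zero contribution is dominant for anyone below.
Player A, Player C and Player F are above the threshold, contributing 38 each; the remaining 3 contribute 0. Total contributed: 114.
Player E keeps 38 and receives 5.8 × 114 × 3/33 = 60.11 from the group account, for a payoff of 98.11.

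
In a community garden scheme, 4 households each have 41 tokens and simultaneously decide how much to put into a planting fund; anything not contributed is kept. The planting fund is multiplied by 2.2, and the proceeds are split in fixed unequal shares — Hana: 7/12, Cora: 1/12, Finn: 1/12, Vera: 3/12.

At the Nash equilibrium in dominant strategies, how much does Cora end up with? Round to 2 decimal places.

Each unit j contributes comes back to j as 2.2 × (j's share), so j prefers to contribute only if that share exceeds 1/2.2 = 0.4545; otherwise keeping the unit dominates.
The only share above 0.4545 is Hana's 7/12, contributing 41; the remaining 3 contribute 0. Total contributed: 41.
Cora keeps 41 and receives 2.2 × 41 × 1/12 = 7.52 from the planting fund, for a payoff of 48.52.

48.52 tokens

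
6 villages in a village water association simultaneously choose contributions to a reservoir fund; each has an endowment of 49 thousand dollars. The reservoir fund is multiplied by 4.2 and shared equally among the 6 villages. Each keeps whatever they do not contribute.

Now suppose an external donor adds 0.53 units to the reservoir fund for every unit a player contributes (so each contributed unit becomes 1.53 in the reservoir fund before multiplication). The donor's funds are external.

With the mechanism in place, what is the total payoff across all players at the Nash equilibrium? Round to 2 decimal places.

1889.24 thousand dollars

Under the mechanism each unit contributed yields 4.2 × 1.53 / 6 = 1.0710 back to its contributor per unit of net cost, which exceeds 1, making full contribution the dominant choice for everyone.
At the Nash equilibrium everyone contributes 49. Group total payoff = 4.2 × 1.53 × 294 = 1889.24.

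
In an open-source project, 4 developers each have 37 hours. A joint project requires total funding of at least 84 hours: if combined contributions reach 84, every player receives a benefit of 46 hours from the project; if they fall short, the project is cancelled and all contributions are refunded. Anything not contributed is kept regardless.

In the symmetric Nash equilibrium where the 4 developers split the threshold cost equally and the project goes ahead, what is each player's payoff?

Equal share of the threshold: 84/4 = 21.
At this profile no one gains by cutting their contribution: any cut drops the total below 84, the project is cancelled, contributions are refunded, and the deviator ends with 37, which is less than 37 − 21 + 46 = 62. Contributing more than 21 just wastes the excess. So contributing exactly 21 is a best response.
Each player's payoff: 37 − 21 + 46 = 62.

62 hours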